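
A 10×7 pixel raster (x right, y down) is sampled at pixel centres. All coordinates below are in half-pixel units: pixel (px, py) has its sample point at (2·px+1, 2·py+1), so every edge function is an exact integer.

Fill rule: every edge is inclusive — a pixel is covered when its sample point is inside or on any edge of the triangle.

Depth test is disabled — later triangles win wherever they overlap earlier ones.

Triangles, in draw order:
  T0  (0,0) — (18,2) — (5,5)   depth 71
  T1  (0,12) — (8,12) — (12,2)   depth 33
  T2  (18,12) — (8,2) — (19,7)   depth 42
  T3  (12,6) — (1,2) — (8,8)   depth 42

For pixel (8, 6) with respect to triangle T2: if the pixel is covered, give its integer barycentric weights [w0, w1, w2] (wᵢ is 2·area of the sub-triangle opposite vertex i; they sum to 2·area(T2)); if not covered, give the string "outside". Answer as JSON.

T0:
  2·area = 80
  edge (0, 0)→(18, 2): d=(18,2) inclusive
  edge (18, 2)→(5, 5): d=(-13,3) inclusive
  edge (5, 5)→(0, 0): d=(-5,-5) inclusive
    (0,0)@(1, 1): e=[16,64,0] → #  [on edge]
    (1,0)@(3, 1): e=[12,58,10] → #
    (2,0)@(5, 1): e=[8,52,20] → #
    (3,0)@(7, 1): e=[4,46,30] → #
    (4,0)@(9, 1): e=[0,40,40] → #  [on edge]
    (5,0)@(11, 1): e=[-4,34,50] → ·
    (0,1)@(1, 3): e=[52,38,-10] → ·
    (1,1)@(3, 3): e=[48,32,0] → #  [on edge]
    (5,1)@(11, 3): e=[32,8,40] → #
    (6,1)@(13, 3): e=[28,2,50] → #
    (7,1)@(15, 3): e=[24,-4,60] → ·
    (1,2)@(3, 5): e=[84,6,-10] → ·
    (2,2)@(5, 5): e=[80,0,0] → #  [on edge]
    (3,3)@(7, 7): e=[112,-32,0] → ·  [on edge]
    (4,4)@(9, 9): e=[144,-64,0] → ·  [on edge]
    (5,5)@(11, 11): e=[176,-96,0] → ·  [on edge]
    (6,6)@(13, 13): e=[208,-128,0] → ·  [on edge]
  covered (12 px):
    # # # # # · · · · ·
    · # # # # # # · · ·
    · · # · · · · · · ·
    · · · · · · · · · ·
    · · · · · · · · · ·
    · · · · · · · · · ·
    · · · · · · · · · ·
T1:
  2·area = 80  (B↔C swapped to make it positive)
  edge (0, 12)→(12, 2): d=(12,-10) inclusive
  edge (12, 2)→(8, 12): d=(-4,10) inclusive
  edge (8, 12)→(0, 12): d=(-8,0) inclusive
    (5,1)@(11, 3): e=[2,6,72] → #
    (6,1)@(13, 3): e=[22,-14,72] → ·
    (4,2)@(9, 5): e=[6,18,56] → #
    (5,2)@(11, 5): e=[26,-2,56] → ·
    (3,3)@(7, 7): e=[10,30,40] → #
    (5,3)@(11, 7): e=[50,-10,40] → ·
    (2,4)@(5, 9): e=[14,42,24] → #
    (5,4)@(11, 9): e=[74,-18,24] → ·
    (1,5)@(3, 11): e=[18,54,8] → #
    (4,5)@(9, 11): e=[78,-6,8] → ·
    (1,6)@(3, 13): e=[42,46,-8] → ·
    (2,6)@(5, 13): e=[62,26,-8] → ·
  covered (10 px):
    · · · · · · · · · ·
    · · · · · # · · · ·
    · · · · # · · · · ·
    · · · # # · · · · ·
    · · # # # · · · · ·
    · # # # · · · · · ·
    · · · · · · · · · ·
T2:
  2·area = 60
  edge (18, 12)→(8, 2): d=(-10,-10) inclusive
  edge (8, 2)→(19, 7): d=(11,5) inclusive
  edge (19, 7)→(18, 12): d=(-1,5) inclusive
    (3,0)@(7, 1): e=[0,-6,66] → ·  [on edge]
    (4,1)@(9, 3): e=[0,6,54] → #  [on edge]
    (5,1)@(11, 3): e=[20,-4,44] → ·
    (4,2)@(9, 5): e=[-20,28,52] → ·
    (5,2)@(11, 5): e=[0,18,42] → #  [on edge]
    (6,2)@(13, 5): e=[20,8,32] → #
    (7,2)@(15, 5): e=[40,-2,22] → ·
    (5,3)@(11, 7): e=[-20,40,40] → ·
    (6,3)@(13, 7): e=[0,30,30] → #  [on edge]
    (7,3)@(15, 7): e=[20,20,20] → #
    (8,3)@(17, 7): e=[40,10,10] → #
    (9,3)@(19, 7): e=[60,0,0] → #  [on edge]
    (7,4)@(15, 9): e=[0,42,18] → #  [on edge]
    (8,5)@(17, 11): e=[0,54,6] → #  [on edge]
    (9,6)@(19, 13): e=[0,66,-6] → ·  [on edge]
  covered (10 px):
    · · · · · · · · · ·
    · · · · # · · · · ·
    · · · · · # # · · ·
    · · · · · · # # # #
    · · · · · · · # # ·
    · · · · · · · · # ·
    · · · · · · · · · ·
T3:
  2·area = 38  (B↔C swapped to make it positive)
  edge (12, 6)→(8, 8): d=(-4,2) inclusive
  edge (8, 8)→(1, 2): d=(-7,-6) inclusive
  edge (1, 2)→(12, 6): d=(11,4) inclusive
    (1,1)@(3, 3): e=[30,5,3] → #
    (2,1)@(5, 3): e=[26,17,-5] → ·
    (1,2)@(3, 5): e=[22,-9,25] → ·
    (2,2)@(5, 5): e=[18,3,17] → #
    (3,2)@(7, 5): e=[14,15,9] → #
    (4,2)@(9, 5): e=[10,27,1] → #
    (5,2)@(11, 5): e=[6,39,-7] → ·
    (2,3)@(5, 7): e=[10,-11,39] → ·
    (3,3)@(7, 7): e=[6,1,31] → #
    (5,3)@(11, 7): e=[-2,25,15] → ·
    (3,4)@(7, 9): e=[-2,-13,53] → ·
    (4,4)@(9, 9): e=[-6,-1,45] → ·
  covered (6 px):
    · · · · · · · · · ·
    · # · · · · · · · ·
    · · # # # · · · · ·
    · · · # # · · · · ·
    · · · · · · · · · ·
    · · · · · · · · · ·
    · · · · · · · · · ·

Answer: "outside"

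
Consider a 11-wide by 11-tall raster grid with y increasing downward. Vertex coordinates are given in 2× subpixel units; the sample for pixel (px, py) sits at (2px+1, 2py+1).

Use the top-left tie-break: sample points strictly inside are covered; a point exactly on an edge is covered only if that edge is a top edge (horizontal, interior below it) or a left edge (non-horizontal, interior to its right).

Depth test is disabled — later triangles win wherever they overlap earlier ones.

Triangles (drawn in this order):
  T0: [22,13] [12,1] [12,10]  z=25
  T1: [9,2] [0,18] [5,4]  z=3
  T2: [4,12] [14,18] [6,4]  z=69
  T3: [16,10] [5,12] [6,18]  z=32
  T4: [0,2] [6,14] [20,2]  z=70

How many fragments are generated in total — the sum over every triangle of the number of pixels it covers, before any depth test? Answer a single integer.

T0:
  2·area = 90  (B↔C swapped to make it positive)
  edge (22, 13)→(12, 10): d=(-10,-3) top-left  bias=+0
  edge (12, 10)→(12, 1): d=(0,-9) top-left  bias=+0
  edge (12, 1)→(22, 13): d=(10,12) right/bottom  bias=-1
    (6,1)@(13, 3): e=[73,9,8] → #
    (7,1)@(15, 3): e=[79,27,-16] → ·
    (6,2)@(13, 5): e=[53,9,28] → #
    (7,2)@(15, 5): e=[59,27,4] → #
    (8,2)@(17, 5): e=[65,45,-20] → ·
    (6,3)@(13, 7): e=[33,9,48] → #
    (8,3)@(17, 7): e=[45,45,0] → ·  [on edge]
    (6,4)@(13, 9): e=[13,9,68] → #
    (8,4)@(17, 9): e=[25,45,20] → #
    (9,4)@(19, 9): e=[31,63,-4] → ·
    (6,5)@(13, 11): e=[-7,9,88] → ·
    (7,5)@(15, 11): e=[-1,27,64] → ·
  covered (10 px):
    · · · · · · · · · · ·
    · · · · · · # · · · ·
    · · · · · · # # · · ·
    · · · · · · # # · · ·
    · · · · · · # # # · ·
    · · · · · · · · # # ·
    · · · · · · · · · · ·
    · · · · · · · · · · ·
    · · · · · · · · · · ·
    · · · · · · · · · · ·
    · · · · · · · · · · ·
T1:
  2·area = 46
  edge (9, 2)→(0, 18): d=(-9,16) right/bottom  bias=-1
  edge (0, 18)→(5, 4): d=(5,-14) top-left  bias=+0
  edge (5, 4)→(9, 2): d=(4,-2) top-left  bias=+0
    (5,0)@(11, 1): e=[-23,69,0] → ·  [on edge]
    (3,1)@(7, 3): e=[23,23,0] → #  [on edge]
    (4,1)@(9, 3): e=[-9,51,4] → ·
    (1,2)@(3, 5): e=[69,-23,0] → ·  [on edge]
    (2,2)@(5, 5): e=[37,5,4] → #
    (4,2)@(9, 5): e=[-27,61,12] → ·
    (2,3)@(5, 7): e=[19,15,12] → #
    (3,3)@(7, 7): e=[-13,43,16] → ·
    (2,4)@(5, 9): e=[1,25,20] → #
    (3,4)@(7, 9): e=[-31,53,24] → ·
    (1,5)@(3, 11): e=[15,7,24] → #
    (2,5)@(5, 11): e=[-17,35,28] → ·
  covered (6 px):
    · · · · · · · · · · ·
    · · · # · · · · · · ·
    · · # # · · · · · · ·
    · · # · · · · · · · ·
    · · # · · · · · · · ·
    · # · · · · · · · · ·
    · · · · · · · · · · ·
    · · · · · · · · · · ·
    · · · · · · · · · · ·
    · · · · · · · · · · ·
    · · · · · · · · · · ·
T2:
  2·area = 92  (B↔C swapped to make it positive)
  edge (4, 12)→(6, 4): d=(2,-8) top-left  bias=+0
  edge (6, 4)→(14, 18): d=(8,14) right/bottom  bias=-1
  edge (14, 18)→(4, 12): d=(-10,-6) top-left  bias=+0
    (3,3)@(7, 7): e=[14,10,68] → #
    (4,3)@(9, 7): e=[30,-18,80] → ·
    (2,4)@(5, 9): e=[2,54,36] → #
    (4,4)@(9, 9): e=[34,-2,60] → ·
    (2,5)@(5, 11): e=[6,70,16] → #
    (4,5)@(9, 11): e=[38,14,40] → #
    (5,5)@(11, 11): e=[54,-14,52] → ·
    (2,6)@(5, 13): e=[10,86,-4] → ·
    (3,6)@(7, 13): e=[26,58,8] → #
    (5,6)@(11, 13): e=[58,2,32] → #
    (6,6)@(13, 13): e=[74,-26,44] → ·
    (3,7)@(7, 15): e=[30,74,-12] → ·
    (4,7)@(9, 15): e=[46,46,0] → #  [on edge]
    (9,10)@(19, 21): e=[138,-46,0] → ·  [on edge]
  covered (12 px):
    · · · · · · · · · · ·
    · · · · · · · · · · ·
    · · · · · · · · · · ·
    · · · # · · · · · · ·
    · · # # · · · · · · ·
    · · # # # · · · · · ·
    · · · # # # · · · · ·
    · · · · # # · · · · ·
    · · · · · · # · · · ·
    · · · · · · · · · · ·
    · · · · · · · · · · ·
T3:
  2·area = 68  (B↔C swapped to make it positive)
  edge (16, 10)→(6, 18): d=(-10,8) right/bottom  bias=-1
  edge (6, 18)→(5, 12): d=(-1,-6) top-left  bias=+0
  edge (5, 12)→(16, 10): d=(11,-2) top-left  bias=+0
    (5,5)@(11, 11): e=[30,37,1] → #
    (6,5)@(13, 11): e=[14,49,5] → #
    (7,5)@(15, 11): e=[-2,61,9] → ·
    (3,6)@(7, 13): e=[42,11,15] → #
    (4,6)@(9, 13): e=[26,23,19] → #
    (6,6)@(13, 13): e=[-6,47,27] → ·
    (3,7)@(7, 15): e=[22,9,37] → #
    (5,7)@(11, 15): e=[-10,33,45] → ·
    (3,8)@(7, 17): e=[2,7,59] → #
    (4,8)@(9, 17): e=[-14,19,63] → ·
    (3,9)@(7, 19): e=[-18,5,81] → ·
  covered (8 px):
    · · · · · · · · · · ·
    · · · · · · · · · · ·
    · · · · · · · · · · ·
    · · · · · · · · · · ·
    · · · · · · · · · · ·
    · · · · · # # · · · ·
    · · · # # # · · · · ·
    · · · # # · · · · · ·
    · · · # · · · · · · ·
    · · · · · · · · · · ·
    · · · · · · · · · · ·
T4:
  2·area = 240  (B↔C swapped to make it positive)
  edge (0, 2)→(20, 2): d=(20,0) top-left  bias=+0
  edge (20, 2)→(6, 14): d=(-14,12) right/bottom  bias=-1
  edge (6, 14)→(0, 2): d=(-6,-12) top-left  bias=+0
    (0,1)@(1, 3): e=[20,214,6] → #
    (1,1)@(3, 3): e=[20,190,30] → #
    (2,1)@(5, 3): e=[20,166,54] → #
    (3,1)@(7, 3): e=[20,142,78] → #
    (4,1)@(9, 3): e=[20,118,102] → #
    (5,1)@(11, 3): e=[20,94,126] → #
    (6,1)@(13, 3): e=[20,70,150] → #
    (7,1)@(15, 3): e=[20,46,174] → #
    (8,1)@(17, 3): e=[20,22,198] → #
    (9,1)@(19, 3): e=[20,-2,222] → ·
    (0,2)@(1, 5): e=[60,186,-6] → ·
    (1,2)@(3, 5): e=[60,162,18] → #
  covered (30 px):
    · · · · · · · · · · ·
    # # # # # # # # # · ·
    · # # # # # # # · · ·
    · # # # # # # · · · ·
    · · # # # # · · · · ·
    · · # # # · · · · · ·
    · · · # · · · · · · ·
    · · · · · · · · · · ·
    · · · · · · · · · · ·
    · · · · · · · · · · ·
    · · · · · · · · · · ·

Result: 66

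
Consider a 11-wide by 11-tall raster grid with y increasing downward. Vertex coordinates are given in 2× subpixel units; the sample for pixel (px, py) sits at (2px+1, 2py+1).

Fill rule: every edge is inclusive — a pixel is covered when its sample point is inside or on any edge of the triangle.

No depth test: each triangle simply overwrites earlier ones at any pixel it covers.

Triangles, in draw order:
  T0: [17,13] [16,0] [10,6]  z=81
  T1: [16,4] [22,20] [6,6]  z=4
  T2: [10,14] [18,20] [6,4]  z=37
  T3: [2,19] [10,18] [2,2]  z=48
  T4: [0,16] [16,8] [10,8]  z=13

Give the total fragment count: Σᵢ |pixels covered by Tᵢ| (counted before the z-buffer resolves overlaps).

T0:
  2·area = 84  (B↔C swapped to make it positive)
  edge (17, 13)→(10, 6): d=(-7,-7) inclusive
  edge (10, 6)→(16, 0): d=(6,-6) inclusive
  edge (16, 0)→(17, 13): d=(1,13) inclusive
    (2,0)@(5, 1): e=[0,-60,144] → ·  [on edge]
    (7,0)@(15, 1): e=[70,0,14] → #  [on edge]
    (8,0)@(17, 1): e=[84,12,-12] → ·
    (3,1)@(7, 3): e=[0,-36,120] → ·  [on edge]
    (6,1)@(13, 3): e=[42,0,42] → #  [on edge]
    (8,1)@(17, 3): e=[70,24,-10] → ·
    (4,2)@(9, 5): e=[0,-12,96] → ·  [on edge]
    (5,2)@(11, 5): e=[14,0,70] → #  [on edge]
    (8,2)@(17, 5): e=[56,36,-8] → ·
    (4,3)@(9, 7): e=[-14,0,98] → ·  [on edge]
    (5,3)@(11, 7): e=[0,12,72] → #  [on edge]
    (8,3)@(17, 7): e=[42,48,-6] → ·
    (3,4)@(7, 9): e=[-42,0,126] → ·  [on edge]
    (6,4)@(13, 9): e=[0,36,48] → #  [on edge]
    (2,5)@(5, 11): e=[-70,0,154] → ·  [on edge]
    (7,5)@(15, 11): e=[0,60,24] → #  [on edge]
    (1,6)@(3, 13): e=[-98,0,182] → ·  [on edge]
    (8,6)@(17, 13): e=[0,84,0] → #  [on edge]
    (0,7)@(1, 15): e=[-126,0,210] → ·  [on edge]
    (9,7)@(19, 15): e=[0,108,-24] → ·  [on edge]
    (10,8)@(21, 17): e=[0,132,-48] → ·  [on edge]
  covered (13 px):
    · · · · · · · # · · ·
    · · · · · · # # · · ·
    · · · · · # # # · · ·
    · · · · · # # # · · ·
    · · · · · · # # · · ·
    · · · · · · · # · · ·
    · · · · · · · · # · ·
    · · · · · · · · · · ·
    · · · · · · · · · · ·
    · · · · · · · · · · ·
    · · · · · · · · · · ·
T1:
  2·area = 172
  edge (16, 4)→(22, 20): d=(6,16) inclusive
  edge (22, 20)→(6, 6): d=(-16,-14) inclusive
  edge (6, 6)→(16, 4): d=(10,-2) inclusive
    (10,1)@(21, 3): e=[-86,258,0] → ·  [on edge]
    (5,2)@(11, 5): e=[86,86,0] → #  [on edge]
    (6,2)@(13, 5): e=[54,114,4] → #
    (7,2)@(15, 5): e=[22,142,8] → #
    (8,2)@(17, 5): e=[-10,170,12] → ·
    (0,3)@(1, 7): e=[258,-86,0] → ·  [on edge]
    (4,3)@(9, 7): e=[130,26,16] → #
    (8,3)@(17, 7): e=[2,138,32] → #
    (9,3)@(19, 7): e=[-30,166,36] → ·
    (4,4)@(9, 9): e=[142,-6,36] → ·
    (5,4)@(11, 9): e=[110,22,40] → #
    (9,4)@(19, 9): e=[-18,134,56] → ·
  covered (22 px):
    · · · · · · · · · · ·
    · · · · · · · · · · ·
    · · · · · # # # · · ·
    · · · · # # # # # · ·
    · · · · · # # # # · ·
    · · · · · · # # # · ·
    · · · · · · · # # # ·
    · · · · · · · · # # ·
    · · · · · · · · · # ·
    · · · · · · · · · · #
    · · · · · · · · · · ·
T2:
  2·area = 56  (B↔C swapped to make it positive)
  edge (10, 14)→(6, 4): d=(-4,-10) inclusive
  edge (6, 4)→(18, 20): d=(12,16) inclusive
  edge (18, 20)→(10, 14): d=(-8,-6) inclusive
    (4,4)@(9, 9): e=[10,12,34] → #
    (5,4)@(11, 9): e=[30,-20,46] → ·
    (4,5)@(9, 11): e=[2,36,18] → #
    (5,5)@(11, 11): e=[22,4,30] → #
    (6,5)@(13, 11): e=[42,-28,42] → ·
    (4,6)@(9, 13): e=[-6,60,2] → ·
    (5,6)@(11, 13): e=[14,28,14] → #
    (6,6)@(13, 13): e=[34,-4,26] → ·
    (5,7)@(11, 15): e=[6,52,-2] → ·
    (6,7)@(13, 15): e=[26,20,10] → #
    (7,7)@(15, 15): e=[46,-12,22] → ·
    (6,8)@(13, 17): e=[18,44,-6] → ·
  covered (7 px):
    · · · · · · · · · · ·
    · · · · · · · · · · ·
    · · · · · · · · · · ·
    · · · · · · · · · · ·
    · · · · # · · · · · ·
    · · · · # # · · · · ·
    · · · · · # · · · · ·
    · · · · · · # · · · ·
    · · · · · · · # · · ·
    · · · · · · · · # · ·
    · · · · · · · · · · ·
T3:
  2·area = 136  (B↔C swapped to make it positive)
  edge (2, 19)→(2, 2): d=(0,-17) inclusive
  edge (2, 2)→(10, 18): d=(8,16) inclusive
  edge (10, 18)→(2, 19): d=(-8,1) inclusive
    (1,2)@(3, 5): e=[17,8,111] → #
    (2,2)@(5, 5): e=[51,-24,109] → ·
    (1,3)@(3, 7): e=[17,24,95] → #
    (2,3)@(5, 7): e=[51,-8,93] → ·
    (1,4)@(3, 9): e=[17,40,79] → #
    (2,4)@(5, 9): e=[51,8,77] → #
    (3,4)@(7, 9): e=[85,-24,75] → ·
    (1,5)@(3, 11): e=[17,56,63] → #
    (3,5)@(7, 11): e=[85,-8,59] → ·
    (1,6)@(3, 13): e=[17,72,47] → #
    (3,6)@(7, 13): e=[85,8,43] → #
    (4,6)@(9, 13): e=[119,-24,41] → ·
  covered (16 px):
    · · · · · · · · · · ·
    · · · · · · · · · · ·
    · # · · · · · · · · ·
    · # · · · · · · · · ·
    · # # · · · · · · · ·
    · # # · · · · · · · ·
    · # # # · · · · · · ·
    · # # # · · · · · · ·
    · # # # # · · · · · ·
    · · · · · · · · · · ·
    · · · · · · · · · · ·
T4:
  2·area = 48  (B↔C swapped to make it positive)
  edge (0, 16)→(10, 8): d=(10,-8) inclusive
  edge (10, 8)→(16, 8): d=(6,0) inclusive
  edge (16, 8)→(0, 16): d=(-16,8) inclusive
    (4,4)@(9, 9): e=[2,6,40] → #
    (5,4)@(11, 9): e=[18,6,24] → #
    (6,4)@(13, 9): e=[34,6,8] → #
    (7,4)@(15, 9): e=[50,6,-8] → ·
    (3,5)@(7, 11): e=[6,18,24] → #
    (5,5)@(11, 11): e=[38,18,-8] → ·
    (6,5)@(13, 11): e=[54,18,-24] → ·
    (2,6)@(5, 13): e=[10,30,8] → #
    (3,6)@(7, 13): e=[26,30,-8] → ·
    (4,6)@(9, 13): e=[42,30,-24] → ·
    (2,7)@(5, 15): e=[30,42,-24] → ·
  covered (6 px):
    · · · · · · · · · · ·
    · · · · · · · · · · ·
    · · · · · · · · · · ·
    · · · · · · · · · · ·
    · · · · # # # · · · ·
    · · · # # · · · · · ·
    · · # · · · · · · · ·
    · · · · · · · · · · ·
    · · · · · · · · · · ·
    · · · · · · · · · · ·
    · · · · · · · · · · ·

Result: 64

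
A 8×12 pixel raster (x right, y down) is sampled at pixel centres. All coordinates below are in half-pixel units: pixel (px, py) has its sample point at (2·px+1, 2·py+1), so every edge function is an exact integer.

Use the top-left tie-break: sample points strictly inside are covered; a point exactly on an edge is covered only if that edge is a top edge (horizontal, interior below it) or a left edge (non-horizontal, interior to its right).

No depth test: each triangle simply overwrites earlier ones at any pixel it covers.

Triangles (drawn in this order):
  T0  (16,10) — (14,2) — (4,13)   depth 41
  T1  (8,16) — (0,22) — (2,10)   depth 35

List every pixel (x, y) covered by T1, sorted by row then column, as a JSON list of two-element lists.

T0:
  2·area = 102  (B↔C swapped to make it positive)
  edge (16, 10)→(4, 13): d=(-12,3) right/bottom  bias=-1
  edge (4, 13)→(14, 2): d=(10,-11) top-left  bias=+0
  edge (14, 2)→(16, 10): d=(2,8) right/bottom  bias=-1
    (6,2)@(13, 5): e=[69,19,14] → #
    (7,2)@(15, 5): e=[63,41,-2] → ·
    (5,3)@(11, 7): e=[51,17,34] → #
    (7,3)@(15, 7): e=[39,61,2] → #
    (4,4)@(9, 9): e=[33,15,54] → #
    (3,5)@(7, 11): e=[15,13,74] → #
    (6,5)@(13, 11): e=[-3,79,26] → ·
    (7,5)@(15, 11): e=[-9,101,10] → ·
    (3,6)@(7, 13): e=[-9,33,78] → ·
    (4,6)@(9, 13): e=[-15,55,62] → ·
    (5,6)@(11, 13): e=[-21,77,46] → ·
  covered (11 px):
    · · · · · · · ·
    · · · · · · · ·
    · · · · · · # ·
    · · · · · # # #
    · · · · # # # #
    · · · # # # · ·
    · · · · · · · ·
    · · · · · · · ·
    · · · · · · · ·
    · · · · · · · ·
    · · · · · · · ·
    · · · · · · · ·
T1:
  2·area = 84
  edge (8, 16)→(0, 22): d=(-8,6) right/bottom  bias=-1
  edge (0, 22)→(2, 10): d=(2,-12) top-left  bias=+0
  edge (2, 10)→(8, 16): d=(6,6) right/bottom  bias=-1
    (0,4)@(1, 9): e=[98,-14,0] → ·  [on edge]
    (1,5)@(3, 11): e=[70,14,0] → ·  [on edge]
    (1,6)@(3, 13): e=[54,18,12] → #
    (2,6)@(5, 13): e=[42,42,0] → ·  [on edge]
    (1,7)@(3, 15): e=[38,22,24] → #
    (2,7)@(5, 15): e=[26,46,12] → #
    (3,7)@(7, 15): e=[14,70,0] → ·  [on edge]
    (0,8)@(1, 17): e=[34,2,48] → #
    (3,8)@(7, 17): e=[-2,74,12] → ·
    (4,8)@(9, 17): e=[-14,98,0] → ·  [on edge]
    (0,9)@(1, 19): e=[18,6,60] → #
    (2,9)@(5, 19): e=[-6,54,36] → ·
    (5,9)@(11, 19): e=[-42,126,0] → ·  [on edge]
    (6,10)@(13, 21): e=[-70,154,0] → ·  [on edge]
    (7,11)@(15, 23): e=[-98,182,0] → ·  [on edge]
  covered (9 px):
    · · · · · · · ·
    · · · · · · · ·
    · · · · · · · ·
    · · · · · · · ·
    · · · · · · · ·
    · · · · · · · ·
    · # · · · · · ·
    · # # · · · · ·
    # # # · · · · ·
    # # · · · · · ·
    # · · · · · · ·
    · · · · · · · ·

Final: [[1,6],[1,7],[2,7],[0,8],[1,8],[2,8],[0,9],[1,9],[0,10]]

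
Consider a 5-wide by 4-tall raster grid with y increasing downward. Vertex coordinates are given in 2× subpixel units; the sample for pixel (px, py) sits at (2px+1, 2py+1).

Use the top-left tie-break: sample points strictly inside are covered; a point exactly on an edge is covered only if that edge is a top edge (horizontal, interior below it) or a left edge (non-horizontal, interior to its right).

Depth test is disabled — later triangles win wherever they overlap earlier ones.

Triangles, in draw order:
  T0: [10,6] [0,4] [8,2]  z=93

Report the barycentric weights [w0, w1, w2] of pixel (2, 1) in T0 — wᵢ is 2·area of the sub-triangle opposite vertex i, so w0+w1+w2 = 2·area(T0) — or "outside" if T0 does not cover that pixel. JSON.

T0:
  2·area = 36
  edge (10, 6)→(0, 4): d=(-10,-2) top-left  bias=+0
  edge (0, 4)→(8, 2): d=(8,-2) top-left  bias=+0
  edge (8, 2)→(10, 6): d=(2,4) right/bottom  bias=-1
    (2,1)@(5, 3): e=[20,2,14] → X
    (3,1)@(7, 3): e=[24,6,6] → X
    (4,1)@(9, 3): e=[28,10,-2] → .
    (2,2)@(5, 5): e=[0,18,18] → X  [on edge]
    (4,2)@(9, 5): e=[8,26,2] → X
    (2,3)@(5, 7): e=[-20,34,22] → .
    (3,3)@(7, 7): e=[-16,38,14] → .
    (4,3)@(9, 7): e=[-12,42,6] → .
  covered (5 px):
    . . . . .
    . . X X .
    . . X X X
    . . . . .

Answer: [2,14,20]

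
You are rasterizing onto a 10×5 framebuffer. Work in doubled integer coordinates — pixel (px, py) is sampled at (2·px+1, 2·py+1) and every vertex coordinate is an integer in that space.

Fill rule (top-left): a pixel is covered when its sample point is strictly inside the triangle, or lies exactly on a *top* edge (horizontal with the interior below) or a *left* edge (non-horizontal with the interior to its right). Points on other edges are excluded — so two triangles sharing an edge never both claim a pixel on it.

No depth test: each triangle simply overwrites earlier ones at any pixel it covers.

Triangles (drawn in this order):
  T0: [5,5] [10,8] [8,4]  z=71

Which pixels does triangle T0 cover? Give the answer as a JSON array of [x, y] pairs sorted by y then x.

T0:
  2·area = 14  (B↔C swapped to make it positive)
  edge (5, 5)→(8, 4): d=(3,-1) top-left  bias=+0
  edge (8, 4)→(10, 8): d=(2,4) right/bottom  bias=-1
  edge (10, 8)→(5, 5): d=(-5,-3) top-left  bias=+0
    (8,0)@(17, 1): e=[0,-42,56] → ·  [on edge]
    (5,1)@(11, 3): e=[0,-14,28] → ·  [on edge]
    (2,2)@(5, 5): e=[0,14,0] → #  [on edge]
    (3,2)@(7, 5): e=[2,6,6] → #
    (4,2)@(9, 5): e=[4,-2,12] → ·
    (2,3)@(5, 7): e=[6,18,-10] → ·
    (3,3)@(7, 7): e=[8,10,-4] → ·
    (4,3)@(9, 7): e=[10,2,2] → #
    (5,3)@(11, 7): e=[12,-6,8] → ·
    (4,4)@(9, 9): e=[16,6,-8] → ·
  covered (3 px):
    · · · · · · · · · ·
    · · · · · · · · · ·
    · · # # · · · · · ·
    · · · · # · · · · ·
    · · · · · · · · · ·

Answer: [[2,2],[3,2],[4,3]]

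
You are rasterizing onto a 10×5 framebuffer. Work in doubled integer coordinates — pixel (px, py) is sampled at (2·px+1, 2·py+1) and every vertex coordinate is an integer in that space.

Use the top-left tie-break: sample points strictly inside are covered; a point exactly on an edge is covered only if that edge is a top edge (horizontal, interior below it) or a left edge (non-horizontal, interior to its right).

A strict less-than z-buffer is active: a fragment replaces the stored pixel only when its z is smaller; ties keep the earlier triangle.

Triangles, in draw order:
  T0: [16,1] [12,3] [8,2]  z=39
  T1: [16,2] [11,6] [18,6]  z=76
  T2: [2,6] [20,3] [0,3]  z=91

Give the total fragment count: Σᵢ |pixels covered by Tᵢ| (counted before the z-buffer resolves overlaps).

T0:
  2·area = 12
  edge (16, 1)→(12, 3): d=(-4,2) right/bottom  bias=-1
  edge (12, 3)→(8, 2): d=(-4,-1) top-left  bias=+0
  edge (8, 2)→(16, 1): d=(8,-1) top-left  bias=+0
  covered (0 px):
    . . . . . . . . . .
    . . . . . . . . . .
    . . . . . . . . . .
    . . . . . . . . . .
    . . . . . . . . . .
T1:
  2·area = 28  (B↔C swapped to make it positive)
  edge (16, 2)→(18, 6): d=(2,4) right/bottom  bias=-1
  edge (18, 6)→(11, 6): d=(-7,0) right/bottom  bias=-1
  edge (11, 6)→(16, 2): d=(5,-4) top-left  bias=+0
    (7,1)@(15, 3): e=[6,21,1] → X
    (8,1)@(17, 3): e=[-2,21,9] → .
    (6,2)@(13, 5): e=[18,7,3] → X
    (8,2)@(17, 5): e=[2,7,19] → X
    (9,2)@(19, 5): e=[-6,7,27] → .
    (6,3)@(13, 7): e=[22,-7,13] → .
    (7,3)@(15, 7): e=[14,-7,21] → .
    (8,3)@(17, 7): e=[6,-7,29] → .
  covered (4 px):
    . . . . . . . . . .
    . . . . . . . X . .
    . . . . . . X X X .
    . . . . . . . . . .
    . . . . . . . . . .
T2:
  2·area = 60  (B↔C swapped to make it positive)
  edge (2, 6)→(0, 3): d=(-2,-3) top-left  bias=+0
  edge (0, 3)→(20, 3): d=(20,0) top-left  bias=+0
  edge (20, 3)→(2, 6): d=(-18,3) right/bottom  bias=-1
    (0,1)@(1, 3): e=[3,0,57] → X  [on edge]
    (1,1)@(3, 3): e=[9,0,51] → X  [on edge]
    (2,1)@(5, 3): e=[15,0,45] → X  [on edge]
    (3,1)@(7, 3): e=[21,0,39] → X  [on edge]
    (4,1)@(9, 3): e=[27,0,33] → X  [on edge]
    (5,1)@(11, 3): e=[33,0,27] → X  [on edge]
    (6,1)@(13, 3): e=[39,0,21] → X  [on edge]
    (7,1)@(15, 3): e=[45,0,15] → X  [on edge]
    (8,1)@(17, 3): e=[51,0,9] → X  [on edge]
    (9,1)@(19, 3): e=[57,0,3] → X  [on edge]
    (0,2)@(1, 5): e=[-1,40,21] → .
    (1,2)@(3, 5): e=[5,40,15] → X
  covered (13 px):
    . . . . . . . . . .
    X X X X X X X X X X
    . X X X . . . . . .
    . . . . . . . . . .
    . . . . . . . . . .

Answer: 17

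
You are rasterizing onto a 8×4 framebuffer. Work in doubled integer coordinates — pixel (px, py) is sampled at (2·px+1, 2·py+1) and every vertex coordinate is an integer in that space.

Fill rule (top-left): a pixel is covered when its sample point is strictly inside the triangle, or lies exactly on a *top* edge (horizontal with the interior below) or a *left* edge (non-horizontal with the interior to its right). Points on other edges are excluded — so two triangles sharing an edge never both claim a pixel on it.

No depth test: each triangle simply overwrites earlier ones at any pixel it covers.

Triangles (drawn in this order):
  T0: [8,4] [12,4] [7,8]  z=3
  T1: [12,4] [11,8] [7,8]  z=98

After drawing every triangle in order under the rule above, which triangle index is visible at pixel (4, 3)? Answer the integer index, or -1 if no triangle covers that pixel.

T0:
  2·area = 16
  edge (8, 4)→(12, 4): d=(4,0) top-left  bias=+0
  edge (12, 4)→(7, 8): d=(-5,4) right/bottom  bias=-1
  edge (7, 8)→(8, 4): d=(1,-4) top-left  bias=+0
    (4,2)@(9, 5): e=[4,7,5] → █
    (5,2)@(11, 5): e=[4,-1,13] → ·
    (4,3)@(9, 7): e=[12,-3,7] → ·
  covered (1 px):
    · · · · · · · ·
    · · · · · · · ·
    · · · · █ · · ·
    · · · · · · · ·
T1:
  2·area = 16
  edge (12, 4)→(11, 8): d=(-1,4) right/bottom  bias=-1
  edge (11, 8)→(7, 8): d=(-4,0) right/bottom  bias=-1
  edge (7, 8)→(12, 4): d=(5,-4) top-left  bias=+0
    (5,2)@(11, 5): e=[3,12,1] → █
    (6,2)@(13, 5): e=[-5,12,9] → ·
    (4,3)@(9, 7): e=[9,4,3] → █
    (6,3)@(13, 7): e=[-7,4,19] → ·
  covered (3 px):
    · · · · · · · ·
    · · · · · · · ·
    · · · · · █ · ·
    · · · · █ █ · ·

Z-buffer (winner per pixel, '.' = empty):
  . . . . . . . .
  . . . . . . . .
  . . . . 0 1 . .
  . . . . 1 1 . .

Answer: 1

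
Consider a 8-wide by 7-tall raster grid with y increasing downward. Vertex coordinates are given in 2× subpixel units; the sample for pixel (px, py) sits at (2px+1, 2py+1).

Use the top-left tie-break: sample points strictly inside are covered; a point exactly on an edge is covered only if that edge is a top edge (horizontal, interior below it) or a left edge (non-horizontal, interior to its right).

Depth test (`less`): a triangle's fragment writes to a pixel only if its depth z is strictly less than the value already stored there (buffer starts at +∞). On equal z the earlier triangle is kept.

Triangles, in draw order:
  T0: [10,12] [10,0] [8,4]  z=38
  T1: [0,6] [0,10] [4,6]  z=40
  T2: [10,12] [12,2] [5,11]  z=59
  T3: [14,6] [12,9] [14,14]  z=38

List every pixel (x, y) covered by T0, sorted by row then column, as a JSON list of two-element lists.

T0:
  2·area = 24  (B↔C swapped to make it positive)
  edge (10, 12)→(8, 4): d=(-2,-8) top-left  bias=+0
  edge (8, 4)→(10, 0): d=(2,-4) top-left  bias=+0
  edge (10, 0)→(10, 12): d=(0,12) right/bottom  bias=-1
    (4,1)@(9, 3): e=[10,2,12] → #
    (5,1)@(11, 3): e=[26,10,-12] → ·
    (4,2)@(9, 5): e=[6,6,12] → #
    (5,2)@(11, 5): e=[22,14,-12] → ·
    (4,3)@(9, 7): e=[2,10,12] → #
    (5,3)@(11, 7): e=[18,18,-12] → ·
    (4,4)@(9, 9): e=[-2,14,12] → ·
  covered (3 px):
    · · · · · · · ·
    · · · · # · · ·
    · · · · # · · ·
    · · · · # · · ·
    · · · · · · · ·
    · · · · · · · ·
    · · · · · · · ·
T1:
  2·area = 16  (B↔C swapped to make it positive)
  edge (0, 6)→(4, 6): d=(4,0) top-left  bias=+0
  edge (4, 6)→(0, 10): d=(-4,4) right/bottom  bias=-1
  edge (0, 10)→(0, 6): d=(0,-4) top-left  bias=+0
    (4,0)@(9, 1): e=[-20,0,36] → ·  [on edge]
    (3,1)@(7, 3): e=[-12,0,28] → ·  [on edge]
    (2,2)@(5, 5): e=[-4,0,20] → ·  [on edge]
    (0,3)@(1, 7): e=[4,8,4] → #
    (1,3)@(3, 7): e=[4,0,12] → ·  [on edge]
    (0,4)@(1, 9): e=[12,0,4] → ·  [on edge]
  covered (1 px):
    · · · · · · · ·
    · · · · · · · ·
    · · · · · · · ·
    # · · · · · · ·
    · · · · · · · ·
    · · · · · · · ·
    · · · · · · · ·
T2:
  2·area = 52  (B↔C swapped to make it positive)
  edge (10, 12)→(5, 11): d=(-5,-1) top-left  bias=+0
  edge (5, 11)→(12, 2): d=(7,-9) top-left  bias=+0
  edge (12, 2)→(10, 12): d=(-2,10) right/bottom  bias=-1
    (5,2)@(11, 5): e=[36,12,4] → #
    (6,2)@(13, 5): e=[38,30,-16] → ·
    (4,3)@(9, 7): e=[24,8,20] → #
    (5,3)@(11, 7): e=[26,26,0] → ·  [on edge]
    (3,4)@(7, 9): e=[12,4,36] → #
    (5,4)@(11, 9): e=[16,40,-4] → ·
    (2,5)@(5, 11): e=[0,0,52] → #  [on edge]
    (5,5)@(11, 11): e=[6,54,-8] → ·
    (2,6)@(5, 13): e=[-10,14,48] → ·
    (3,6)@(7, 13): e=[-8,32,28] → ·
    (4,6)@(9, 13): e=[-6,50,8] → ·
    (7,6)@(15, 13): e=[0,104,-52] → ·  [on edge]
  covered (7 px):
    · · · · · · · ·
    · · · · · · · ·
    · · · · · # · ·
    · · · · # · · ·
    · · · # # · · ·
    · · # # # · · ·
    · · · · · · · ·
T3:
  2·area = 16  (B↔C swapped to make it positive)
  edge (14, 6)→(14, 14): d=(0,8) right/bottom  bias=-1
  edge (14, 14)→(12, 9): d=(-2,-5) top-left  bias=+0
  edge (12, 9)→(14, 6): d=(2,-3) top-left  bias=+0
    (6,4)@(13, 9): e=[8,5,3] → #
    (7,4)@(15, 9): e=[-8,15,9] → ·
    (6,5)@(13, 11): e=[8,1,7] → #
    (7,5)@(15, 11): e=[-8,11,13] → ·
    (6,6)@(13, 13): e=[8,-3,11] → ·
  covered (2 px):
    · · · · · · · ·
    · · · · · · · ·
    · · · · · · · ·
    · · · · · · · ·
    · · · · · · # ·
    · · · · · · # ·
    · · · · · · · ·

Final: [[4,1],[4,2],[4,3]]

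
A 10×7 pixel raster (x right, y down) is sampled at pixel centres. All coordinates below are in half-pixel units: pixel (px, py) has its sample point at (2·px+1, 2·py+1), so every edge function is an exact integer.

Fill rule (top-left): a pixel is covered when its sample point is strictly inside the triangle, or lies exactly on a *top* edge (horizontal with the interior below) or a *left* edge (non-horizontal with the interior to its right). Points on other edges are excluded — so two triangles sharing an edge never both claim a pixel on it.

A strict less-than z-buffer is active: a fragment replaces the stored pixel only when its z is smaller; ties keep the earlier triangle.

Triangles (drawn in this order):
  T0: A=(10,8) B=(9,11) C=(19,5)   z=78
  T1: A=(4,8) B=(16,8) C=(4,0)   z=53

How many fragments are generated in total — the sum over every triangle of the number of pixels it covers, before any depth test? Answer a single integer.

T0:
  2·area = 24  (B↔C swapped to make it positive)
  edge (10, 8)→(19, 5): d=(9,-3) top-left  bias=+0
  edge (19, 5)→(9, 11): d=(-10,6) right/bottom  bias=-1
  edge (9, 11)→(10, 8): d=(1,-3) top-left  bias=+0
    (5,2)@(11, 5): e=[-24,48,0] → ·  [on edge]
    (9,2)@(19, 5): e=[0,0,24] → ·  [on edge]
    (6,3)@(13, 7): e=[0,16,8] → #  [on edge]
    (7,3)@(15, 7): e=[6,4,14] → #
    (8,3)@(17, 7): e=[12,-8,20] → ·
    (3,4)@(7, 9): e=[0,32,-8] → ·  [on edge]
    (5,4)@(11, 9): e=[12,8,4] → #
    (6,4)@(13, 9): e=[18,-4,10] → ·
    (7,4)@(15, 9): e=[24,-16,16] → ·
    (0,5)@(1, 11): e=[0,48,-24] → ·  [on edge]
    (4,5)@(9, 11): e=[24,0,0] → ·  [on edge]
    (5,5)@(11, 11): e=[30,-12,6] → ·
  covered (3 px):
    · · · · · · · · · ·
    · · · · · · · · · ·
    · · · · · · · · · ·
    · · · · · · # # · ·
    · · · · · # · · · ·
    · · · · · · · · · ·
    · · · · · · · · · ·
T1:
  2·area = 96  (B↔C swapped to make it positive)
  edge (4, 8)→(4, 0): d=(0,-8) top-left  bias=+0
  edge (4, 0)→(16, 8): d=(12,8) right/bottom  bias=-1
  edge (16, 8)→(4, 8): d=(-12,0) right/bottom  bias=-1
    (2,0)@(5, 1): e=[8,4,84] → #
    (3,0)@(7, 1): e=[24,-12,84] → ·
    (2,1)@(5, 3): e=[8,28,60] → #
    (3,1)@(7, 3): e=[24,12,60] → #
    (4,1)@(9, 3): e=[40,-4,60] → ·
    (2,2)@(5, 5): e=[8,52,36] → #
    (4,2)@(9, 5): e=[40,20,36] → #
    (5,2)@(11, 5): e=[56,4,36] → #
    (6,2)@(13, 5): e=[72,-12,36] → ·
    (2,3)@(5, 7): e=[8,76,12] → #
    (6,3)@(13, 7): e=[72,12,12] → #
    (7,3)@(15, 7): e=[88,-4,12] → ·
  covered (12 px):
    · · # · · · · · · ·
    · · # # · · · · · ·
    · · # # # # · · · ·
    · · # # # # # · · ·
    · · · · · · · · · ·
    · · · · · · · · · ·
    · · · · · · · · · ·

Answer: 15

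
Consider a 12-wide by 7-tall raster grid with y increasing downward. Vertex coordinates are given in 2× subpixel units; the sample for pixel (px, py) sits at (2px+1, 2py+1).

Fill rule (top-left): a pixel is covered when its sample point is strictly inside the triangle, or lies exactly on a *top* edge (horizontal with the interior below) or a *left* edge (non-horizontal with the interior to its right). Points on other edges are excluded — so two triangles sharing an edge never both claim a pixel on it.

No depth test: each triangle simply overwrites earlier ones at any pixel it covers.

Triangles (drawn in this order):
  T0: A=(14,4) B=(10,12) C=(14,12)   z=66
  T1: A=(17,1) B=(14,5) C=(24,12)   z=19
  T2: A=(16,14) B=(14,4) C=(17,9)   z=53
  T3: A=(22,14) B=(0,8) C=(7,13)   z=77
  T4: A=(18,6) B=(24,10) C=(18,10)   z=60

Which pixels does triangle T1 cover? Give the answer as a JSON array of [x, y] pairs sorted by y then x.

T0:
  2·area = 32  (B↔C swapped to make it positive)
  edge (14, 4)→(14, 12): d=(0,8) right/bottom  bias=-1
  edge (14, 12)→(10, 12): d=(-4,0) right/bottom  bias=-1
  edge (10, 12)→(14, 4): d=(4,-8) top-left  bias=+0
    (6,3)@(13, 7): e=[8,20,4] → X
    (7,3)@(15, 7): e=[-8,20,20] → .
    (6,4)@(13, 9): e=[8,12,12] → X
    (7,4)@(15, 9): e=[-8,12,28] → .
    (5,5)@(11, 11): e=[24,4,4] → X
    (7,5)@(15, 11): e=[-8,4,36] → .
    (5,6)@(11, 13): e=[24,-4,12] → .
    (6,6)@(13, 13): e=[8,-4,28] → .
  covered (4 px):
    . . . . . . . . . . . .
    . . . . . . . . . . . .
    . . . . . . . . . . . .
    . . . . . . X . . . . .
    . . . . . . X . . . . .
    . . . . . X X . . . . .
    . . . . . . . . . . . .
T1:
  2·area = 61  (B↔C swapped to make it positive)
  edge (17, 1)→(24, 12): d=(7,11) right/bottom  bias=-1
  edge (24, 12)→(14, 5): d=(-10,-7) top-left  bias=+0
  edge (14, 5)→(17, 1): d=(3,-4) top-left  bias=+0
    (8,0)@(17, 1): e=[0,61,0] → .  [on edge]
    (8,1)@(17, 3): e=[14,41,6] → X
    (9,1)@(19, 3): e=[-8,55,14] → .
    (7,2)@(15, 5): e=[50,7,4] → X
    (9,2)@(19, 5): e=[6,35,20] → X
    (10,2)@(21, 5): e=[-16,49,28] → .
    (7,3)@(15, 7): e=[64,-13,10] → .
    (8,3)@(17, 7): e=[42,1,18] → X
    (10,3)@(21, 7): e=[-2,29,34] → .
    (5,4)@(11, 9): e=[122,-61,0] → .  [on edge]
    (8,4)@(17, 9): e=[56,-19,24] → .
    (9,4)@(19, 9): e=[34,-5,32] → .
  covered (8 px):
    . . . . . . . . . . . .
    . . . . . . . . X . . .
    . . . . . . . X X X . .
    . . . . . . . . X X . .
    . . . . . . . . . . X .
    . . . . . . . . . . . X
    . . . . . . . . . . . .
T2:
  2·area = 20
  edge (16, 14)→(14, 4): d=(-2,-10) top-left  bias=+0
  edge (14, 4)→(17, 9): d=(3,5) right/bottom  bias=-1
  edge (17, 9)→(16, 14): d=(-1,5) right/bottom  bias=-1
    (7,3)@(15, 7): e=[4,4,12] → X
    (8,3)@(17, 7): e=[24,-6,2] → .
    (7,4)@(15, 9): e=[0,10,10] → X  [on edge]
    (8,4)@(17, 9): e=[20,0,0] → .  [on edge]
    (7,5)@(15, 11): e=[-4,16,8] → .
  covered (2 px):
    . . . . . . . . . . . .
    . . . . . . . . . . . .
    . . . . . . . . . . . .
    . . . . . . . X . . . .
    . . . . . . . X . . . .
    . . . . . . . . . . . .
    . . . . . . . . . . . .
T3:
  2·area = 68  (B↔C swapped to make it positive)
  edge (22, 14)→(7, 13): d=(-15,-1) top-left  bias=+0
  edge (7, 13)→(0, 8): d=(-7,-5) top-left  bias=+0
  edge (0, 8)→(22, 14): d=(22,6) right/bottom  bias=-1
    (1,4)@(3, 9): e=[56,8,4] → X
    (2,4)@(5, 9): e=[58,18,-8] → .
    (1,5)@(3, 11): e=[26,-6,48] → .
    (2,5)@(5, 11): e=[28,4,36] → X
    (3,5)@(7, 11): e=[30,14,24] → X
    (4,5)@(9, 11): e=[32,24,12] → X
    (5,5)@(11, 11): e=[34,34,0] → .  [on edge]
    (2,6)@(5, 13): e=[-2,-10,80] → .
    (3,6)@(7, 13): e=[0,0,68] → X  [on edge]
    (5,6)@(11, 13): e=[4,20,44] → X
    (6,6)@(13, 13): e=[6,30,32] → X
    (7,6)@(15, 13): e=[8,40,20] → X
  covered (10 px):
    . . . . . . . . . . . .
    . . . . . . . . . . . .
    . . . . . . . . . . . .
    . . . . . . . . . . . .
    . X . . . . . . . . . .
    . . X X X . . . . . . .
    . . . X X X X X X . . .
T4:
  2·area = 24
  edge (18, 6)→(24, 10): d=(6,4) right/bottom  bias=-1
  edge (24, 10)→(18, 10): d=(-6,0) right/bottom  bias=-1
  edge (18, 10)→(18, 6): d=(0,-4) top-left  bias=+0
    (9,3)@(19, 7): e=[2,18,4] → X
    (10,3)@(21, 7): e=[-6,18,12] → .
    (9,4)@(19, 9): e=[14,6,4] → X
    (10,4)@(21, 9): e=[6,6,12] → X
    (11,4)@(23, 9): e=[-2,6,20] → .
    (9,5)@(19, 11): e=[26,-6,4] → .
    (10,5)@(21, 11): e=[18,-6,12] → .
  covered (3 px):
    . . . . . . . . . . . .
    . . . . . . . . . . . .
    . . . . . . . . . . . .
    . . . . . . . . . X . .
    . . . . . . . . . X X .
    . . . . . . . . . . . .
    . . . . . . . . . . . .

Answer: [[8,1],[7,2],[8,2],[9,2],[8,3],[9,3],[10,4],[11,5]]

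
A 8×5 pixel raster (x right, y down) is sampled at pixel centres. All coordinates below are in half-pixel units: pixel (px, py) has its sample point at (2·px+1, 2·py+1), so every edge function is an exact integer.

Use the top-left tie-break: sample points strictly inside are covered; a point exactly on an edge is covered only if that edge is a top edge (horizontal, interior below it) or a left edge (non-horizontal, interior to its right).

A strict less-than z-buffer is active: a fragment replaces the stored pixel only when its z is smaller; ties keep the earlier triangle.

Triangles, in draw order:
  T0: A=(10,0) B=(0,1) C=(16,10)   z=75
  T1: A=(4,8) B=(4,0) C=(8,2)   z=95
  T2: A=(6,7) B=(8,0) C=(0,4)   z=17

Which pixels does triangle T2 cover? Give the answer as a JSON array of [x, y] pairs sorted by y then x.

T0:
  2·area = 106  (B↔C swapped to make it positive)
  edge (10, 0)→(16, 10): d=(6,10) right/bottom  bias=-1
  edge (16, 10)→(0, 1): d=(-16,-9) top-left  bias=+0
  edge (0, 1)→(10, 0): d=(10,-1) top-left  bias=+0
    (0,0)@(1, 1): e=[96,9,1] → #
    (1,0)@(3, 1): e=[76,27,3] → #
    (2,0)@(5, 1): e=[56,45,5] → #
    (3,0)@(7, 1): e=[36,63,7] → #
    (4,0)@(9, 1): e=[16,81,9] → #
    (5,0)@(11, 1): e=[-4,99,11] → ·
    (0,1)@(1, 3): e=[108,-23,21] → ·
    (1,1)@(3, 3): e=[88,-5,23] → ·
    (2,1)@(5, 3): e=[68,13,25] → #
    (5,1)@(11, 3): e=[8,67,31] → #
    (6,1)@(13, 3): e=[-12,85,33] → ·
    (2,2)@(5, 5): e=[80,-19,45] → ·
    (6,2)@(13, 5): e=[0,53,53] → ·  [on edge]
  covered (14 px):
    # # # # # · · ·
    · · # # # # · ·
    · · · · # # · ·
    · · · · · # # ·
    · · · · · · · #
T1:
  2·area = 32
  edge (4, 8)→(4, 0): d=(0,-8) top-left  bias=+0
  edge (4, 0)→(8, 2): d=(4,2) right/bottom  bias=-1
  edge (8, 2)→(4, 8): d=(-4,6) right/bottom  bias=-1
    (2,0)@(5, 1): e=[8,2,22] → #
    (3,0)@(7, 1): e=[24,-2,10] → ·
    (2,1)@(5, 3): e=[8,10,14] → #
    (3,1)@(7, 3): e=[24,6,2] → #
    (4,1)@(9, 3): e=[40,2,-10] → ·
    (2,2)@(5, 5): e=[8,18,6] → #
    (3,2)@(7, 5): e=[24,14,-6] → ·
    (2,3)@(5, 7): e=[8,26,-2] → ·
  covered (4 px):
    · · # · · · · ·
    · · # # · · · ·
    · · # · · · · ·
    · · · · · · · ·
    · · · · · · · ·
T2:
  2·area = 48  (B↔C swapped to make it positive)
  edge (6, 7)→(0, 4): d=(-6,-3) top-left  bias=+0
  edge (0, 4)→(8, 0): d=(8,-4) top-left  bias=+0
  edge (8, 0)→(6, 7): d=(-2,7) right/bottom  bias=-1
    (3,0)@(7, 1): e=[39,4,5] → #
    (4,0)@(9, 1): e=[45,12,-9] → ·
    (1,1)@(3, 3): e=[15,4,29] → #
    (2,1)@(5, 3): e=[21,12,15] → #
    (4,1)@(9, 3): e=[33,28,-13] → ·
    (1,2)@(3, 5): e=[3,20,25] → #
    (3,2)@(7, 5): e=[15,36,-3] → ·
    (1,3)@(3, 7): e=[-9,36,21] → ·
    (2,3)@(5, 7): e=[-3,44,7] → ·
  covered (6 px):
    · · · # · · · ·
    · # # # · · · ·
    · # # · · · · ·
    · · · · · · · ·
    · · · · · · · ·

Answer: [[3,0],[1,1],[2,1],[3,1],[1,2],[2,2]]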